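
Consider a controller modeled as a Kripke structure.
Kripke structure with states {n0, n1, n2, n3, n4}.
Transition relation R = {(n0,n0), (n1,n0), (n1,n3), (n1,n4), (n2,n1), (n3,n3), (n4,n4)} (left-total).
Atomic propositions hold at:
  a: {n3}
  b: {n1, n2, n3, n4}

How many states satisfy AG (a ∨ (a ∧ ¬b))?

1

Sat(¬b) = {n0}
Sat(a ∧ ¬b) = ∅
Sat(a ∨ (a ∧ ¬b)) = {n3}
AG (a ∨ (a ∧ ¬b)): greatest fixpoint, start Z0 = {n3}, keep only states in Sat with every successor in Z. Already a fixed point.
Sat(AG (a ∨ (a ∧ ¬b))) = {n3}
|Sat(AG (a ∨ (a ∧ ¬b)))| = |{n3}| = 1.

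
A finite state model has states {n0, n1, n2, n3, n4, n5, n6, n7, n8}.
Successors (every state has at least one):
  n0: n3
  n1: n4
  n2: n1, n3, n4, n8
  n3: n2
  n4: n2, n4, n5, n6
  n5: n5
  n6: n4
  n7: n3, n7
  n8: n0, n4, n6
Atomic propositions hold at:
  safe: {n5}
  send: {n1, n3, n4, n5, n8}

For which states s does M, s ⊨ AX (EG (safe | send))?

Sat(safe | send) = {n1, n3, n4, n5, n8}
EG (safe | send): greatest fixpoint, start Z0 = {n1, n3, n4, n5, n8}, keep only states in Sat with some successor in Z. Z1 = {n1, n4, n5, n8}; fixed.
Sat(EG (safe | send)) = {n1, n4, n5, n8}
Sat(AX (EG (safe | send))) = {s : every successor in {n1, n4, n5, n8}} = {n1, n5, n6}

{n1, n5, n6}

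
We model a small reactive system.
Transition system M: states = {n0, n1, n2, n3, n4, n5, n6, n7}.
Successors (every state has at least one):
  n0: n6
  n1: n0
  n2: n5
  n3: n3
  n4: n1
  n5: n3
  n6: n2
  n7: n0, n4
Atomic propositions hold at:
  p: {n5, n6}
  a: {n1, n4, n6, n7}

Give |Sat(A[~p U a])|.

5

Sat(~p) = {n0, n1, n2, n3, n4, n7}
A[~p U a]: least fixpoint, start Z0 = Sat(a) = {n1, n4, n6, n7}, add states in Sat(~p) with every successor in Z. Z1 = {n0, n1, n4, n6, n7}; fixed.
Sat(A[~p U a]) = {n0, n1, n4, n6, n7}
|Sat(A[~p U a])| = |{n0, n1, n4, n6, n7}| = 5.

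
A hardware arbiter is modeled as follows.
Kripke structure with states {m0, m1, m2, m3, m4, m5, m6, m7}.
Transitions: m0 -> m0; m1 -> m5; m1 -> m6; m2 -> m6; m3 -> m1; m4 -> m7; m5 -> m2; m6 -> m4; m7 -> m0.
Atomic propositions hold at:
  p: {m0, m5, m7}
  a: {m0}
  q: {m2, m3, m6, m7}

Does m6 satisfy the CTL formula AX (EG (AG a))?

AG a: greatest fixpoint, start Z0 = {m0}, keep only states in Sat with every successor in Z. Already a fixed point.
Sat(AG a) = {m0}
EG (AG a): greatest fixpoint, start Z0 = {m0}, keep only states in Sat with some successor in Z. Already a fixed point.
Sat(EG (AG a)) = {m0}
Sat(AX (EG (AG a))) = {s : every successor in {m0}} = {m0, m7}
m6 ∉ Sat(AX (EG (AG a))) = {m0, m7}, so the formula does not hold at m6.

No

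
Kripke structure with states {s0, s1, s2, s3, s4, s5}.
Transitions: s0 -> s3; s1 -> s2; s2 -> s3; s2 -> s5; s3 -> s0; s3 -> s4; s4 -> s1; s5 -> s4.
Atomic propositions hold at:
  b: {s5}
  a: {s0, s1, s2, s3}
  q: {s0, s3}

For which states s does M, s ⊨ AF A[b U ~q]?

Sat(~q) = {s1, s2, s4, s5}
A[b U ~q]: least fixpoint, start Z0 = Sat(~q) = {s1, s2, s4, s5}, add states in Sat(b) with every successor in Z. Already a fixed point.
Sat(A[b U ~q]) = {s1, s2, s4, s5}
AF A[b U ~q]: least fixpoint, start Z0 = {s1, s2, s4, s5}, add states with every successor in Z. Already a fixed point.
Sat(AF A[b U ~q]) = {s1, s2, s4, s5}

{s1, s2, s4, s5}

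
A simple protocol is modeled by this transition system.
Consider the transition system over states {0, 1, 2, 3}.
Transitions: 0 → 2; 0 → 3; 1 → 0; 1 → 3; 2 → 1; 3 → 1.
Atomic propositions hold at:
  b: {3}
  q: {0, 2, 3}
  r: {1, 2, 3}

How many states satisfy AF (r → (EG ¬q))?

Sat(¬q) = {1}
EG ¬q: greatest fixpoint, start Z0 = {1}, keep only states in Sat with some successor in Z. Z1 = ∅; fixed.
Sat(EG ¬q) = ∅
Sat(r → (EG ¬q)) = {0}
AF (r → (EG ¬q)): least fixpoint, start Z0 = {0}, add states with every successor in Z. Already a fixed point.
Sat(AF (r → (EG ¬q))) = {0}
|Sat(AF (r → (EG ¬q)))| = |{0}| = 1.

1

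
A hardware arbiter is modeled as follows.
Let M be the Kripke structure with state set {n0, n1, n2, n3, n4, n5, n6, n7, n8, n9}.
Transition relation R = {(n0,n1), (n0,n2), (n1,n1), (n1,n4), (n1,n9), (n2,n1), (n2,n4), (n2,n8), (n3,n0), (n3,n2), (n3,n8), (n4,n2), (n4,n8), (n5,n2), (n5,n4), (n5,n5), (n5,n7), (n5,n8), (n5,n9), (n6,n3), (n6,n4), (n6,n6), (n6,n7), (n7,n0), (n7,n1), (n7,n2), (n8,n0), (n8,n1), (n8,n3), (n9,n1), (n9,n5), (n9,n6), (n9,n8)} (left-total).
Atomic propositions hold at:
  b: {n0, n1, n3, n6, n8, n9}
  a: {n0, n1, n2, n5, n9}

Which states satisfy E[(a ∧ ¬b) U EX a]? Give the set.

{n0, n1, n2, n3, n4, n5, n7, n8, n9}

Sat(¬b) = {n2, n4, n5, n7}
Sat(a ∧ ¬b) = {n2, n5}
Sat(EX a) = {s : some successor in {n0, n1, n2, n5, n9}} = {n0, n1, n2, n3, n4, n5, n7, n8, n9}
E[(a ∧ ¬b) U EX a]: least fixpoint, start Z0 = Sat(EX a) = {n0, n1, n2, n3, n4, n5, n7, n8, n9}, add states in Sat(a ∧ ¬b) with some successor in Z. Already a fixed point.
Sat(E[(a ∧ ¬b) U EX a]) = {n0, n1, n2, n3, n4, n5, n7, n8, n9}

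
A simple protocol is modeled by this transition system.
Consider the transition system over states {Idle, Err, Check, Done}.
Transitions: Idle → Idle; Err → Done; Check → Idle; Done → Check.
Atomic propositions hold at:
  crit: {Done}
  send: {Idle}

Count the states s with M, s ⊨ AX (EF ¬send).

Sat(¬send) = {Err, Check, Done}
EF ¬send: least fixpoint, start Z0 = {Err, Check, Done}, add states with some successor in Z. Already a fixed point.
Sat(EF ¬send) = {Err, Check, Done}
Sat(AX (EF ¬send)) = {s : every successor in {Err, Check, Done}} = {Err, Done}
|Sat(AX (EF ¬send))| = |{Err, Done}| = 2.

2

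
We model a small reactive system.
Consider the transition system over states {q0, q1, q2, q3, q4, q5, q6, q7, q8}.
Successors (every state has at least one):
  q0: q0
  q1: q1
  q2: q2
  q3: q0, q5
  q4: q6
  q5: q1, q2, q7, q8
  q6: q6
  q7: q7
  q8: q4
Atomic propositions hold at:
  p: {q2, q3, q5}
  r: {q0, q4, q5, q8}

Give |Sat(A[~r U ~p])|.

6

Sat(~r) = {q1, q2, q3, q6, q7}
Sat(~p) = {q0, q1, q4, q6, q7, q8}
A[~r U ~p]: least fixpoint, start Z0 = Sat(~p) = {q0, q1, q4, q6, q7, q8}, add states in Sat(~r) with every successor in Z. Already a fixed point.
Sat(A[~r U ~p]) = {q0, q1, q4, q6, q7, q8}
|Sat(A[~r U ~p])| = |{q0, q1, q4, q6, q7, q8}| = 6.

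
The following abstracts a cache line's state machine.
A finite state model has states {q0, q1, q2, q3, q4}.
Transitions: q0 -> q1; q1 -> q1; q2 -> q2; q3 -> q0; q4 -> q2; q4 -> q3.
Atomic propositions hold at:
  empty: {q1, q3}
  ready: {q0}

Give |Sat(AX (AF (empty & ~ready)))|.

Sat(~ready) = {q1, q2, q3, q4}
Sat(empty & ~ready) = {q1, q3}
AF (empty & ~ready): least fixpoint, start Z0 = {q1, q3}, add states with every successor in Z. Z1 = {q0, q1, q3}; fixed.
Sat(AF (empty & ~ready)) = {q0, q1, q3}
Sat(AX (AF (empty & ~ready))) = {s : every successor in {q0, q1, q3}} = {q0, q1, q3}
|Sat(AX (AF (empty & ~ready)))| = |{q0, q1, q3}| = 3.

3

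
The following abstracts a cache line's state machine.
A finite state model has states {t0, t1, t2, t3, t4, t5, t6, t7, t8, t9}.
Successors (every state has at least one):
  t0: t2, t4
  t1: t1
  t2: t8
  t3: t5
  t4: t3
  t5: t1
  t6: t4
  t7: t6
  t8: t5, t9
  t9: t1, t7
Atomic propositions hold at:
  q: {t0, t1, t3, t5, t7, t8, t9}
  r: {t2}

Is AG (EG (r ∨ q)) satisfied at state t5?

Sat(r ∨ q) = {t0, t1, t2, t3, t5, t7, t8, t9}
EG (r ∨ q): greatest fixpoint, start Z0 = {t0, t1, t2, t3, t5, t7, t8, t9}, keep only states in Sat with some successor in Z. Z1 = {t0, t1, t2, t3, t5, t8, t9}; fixed.
Sat(EG (r ∨ q)) = {t0, t1, t2, t3, t5, t8, t9}
AG (EG (r ∨ q)): greatest fixpoint, start Z0 = {t0, t1, t2, t3, t5, t8, t9}, keep only states in Sat with every successor in Z. Z1 = {t1, t2, t3, t5, t8}; Z2 = {t1, t2, t3, t5}; Z3 = {t1, t3, t5}; fixed.
Sat(AG (EG (r ∨ q))) = {t1, t3, t5}
t5 ∈ Sat(AG (EG (r ∨ q))) = {t1, t3, t5}, so the formula holds at t5.

Yes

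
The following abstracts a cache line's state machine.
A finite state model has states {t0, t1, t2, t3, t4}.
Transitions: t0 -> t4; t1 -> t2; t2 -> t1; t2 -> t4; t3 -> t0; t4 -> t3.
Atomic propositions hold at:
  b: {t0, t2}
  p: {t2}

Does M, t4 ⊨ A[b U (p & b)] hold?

Sat(p & b) = {t2}
A[b U (p & b)]: least fixpoint, start Z0 = Sat((p & b)) = {t2}, add states in Sat(b) with every successor in Z. Already a fixed point.
Sat(A[b U (p & b)]) = {t2}
t4 ∉ Sat(A[b U (p & b)]) = {t2}, so the formula does not hold at t4.

No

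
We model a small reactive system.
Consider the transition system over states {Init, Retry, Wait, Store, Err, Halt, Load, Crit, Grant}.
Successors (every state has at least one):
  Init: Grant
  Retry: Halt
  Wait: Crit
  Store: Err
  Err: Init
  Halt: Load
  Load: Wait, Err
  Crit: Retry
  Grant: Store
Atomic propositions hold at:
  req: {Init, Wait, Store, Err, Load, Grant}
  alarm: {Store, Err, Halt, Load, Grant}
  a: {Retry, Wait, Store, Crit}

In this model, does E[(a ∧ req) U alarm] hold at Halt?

Yes

Sat(a ∧ req) = {Wait, Store}
E[(a ∧ req) U alarm]: least fixpoint, start Z0 = Sat(alarm) = {Store, Err, Halt, Load, Grant}, add states in Sat(a ∧ req) with some successor in Z. Already a fixed point.
Sat(E[(a ∧ req) U alarm]) = {Store, Err, Halt, Load, Grant}
Halt ∈ Sat(E[(a ∧ req) U alarm]) = {Store, Err, Halt, Load, Grant}, so the formula holds at Halt.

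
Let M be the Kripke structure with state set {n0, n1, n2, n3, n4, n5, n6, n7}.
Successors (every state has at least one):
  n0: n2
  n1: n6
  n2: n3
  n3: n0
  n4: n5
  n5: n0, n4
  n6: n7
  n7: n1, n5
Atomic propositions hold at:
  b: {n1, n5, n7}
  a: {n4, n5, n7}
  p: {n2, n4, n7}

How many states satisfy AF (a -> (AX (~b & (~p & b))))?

5

Sat(~b) = {n0, n2, n3, n4, n6}
Sat(~p) = {n0, n1, n3, n5, n6}
Sat(~p & b) = {n1, n5}
Sat(~b & (~p & b)) = ∅
Sat(AX (~b & (~p & b))) = {s : every successor in ∅} = ∅
Sat(a -> (AX (~b & (~p & b)))) = {n0, n1, n2, n3, n6}
AF (a -> (AX (~b & (~p & b)))): least fixpoint, start Z0 = {n0, n1, n2, n3, n6}, add states with every successor in Z. Already a fixed point.
Sat(AF (a -> (AX (~b & (~p & b))))) = {n0, n1, n2, n3, n6}
|Sat(AF (a -> (AX (~b & (~p & b)))))| = |{n0, n1, n2, n3, n6}| = 5.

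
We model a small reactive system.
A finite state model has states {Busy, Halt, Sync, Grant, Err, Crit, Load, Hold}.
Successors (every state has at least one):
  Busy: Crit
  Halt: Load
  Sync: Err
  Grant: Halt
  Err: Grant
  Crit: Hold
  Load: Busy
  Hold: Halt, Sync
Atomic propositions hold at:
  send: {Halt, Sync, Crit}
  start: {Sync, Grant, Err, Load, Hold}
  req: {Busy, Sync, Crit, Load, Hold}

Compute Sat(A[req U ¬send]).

{Busy, Sync, Grant, Err, Crit, Load, Hold}

Sat(¬send) = {Busy, Grant, Err, Load, Hold}
A[req U ¬send]: least fixpoint, start Z0 = Sat(¬send) = {Busy, Grant, Err, Load, Hold}, add states in Sat(req) with every successor in Z. Z1 = {Busy, Sync, Grant, Err, Crit, Load, Hold}; fixed.
Sat(A[req U ¬send]) = {Busy, Sync, Grant, Err, Crit, Load, Hold}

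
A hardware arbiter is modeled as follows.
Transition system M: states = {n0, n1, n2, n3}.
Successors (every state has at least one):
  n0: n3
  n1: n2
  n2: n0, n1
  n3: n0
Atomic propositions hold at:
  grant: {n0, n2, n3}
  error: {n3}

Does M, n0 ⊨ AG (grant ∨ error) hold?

Yes

Sat(grant ∨ error) = {n0, n2, n3}
AG (grant ∨ error): greatest fixpoint, start Z0 = {n0, n2, n3}, keep only states in Sat with every successor in Z. Z1 = {n0, n3}; fixed.
Sat(AG (grant ∨ error)) = {n0, n3}
n0 ∈ Sat(AG (grant ∨ error)) = {n0, n3}, so the formula holds at n0.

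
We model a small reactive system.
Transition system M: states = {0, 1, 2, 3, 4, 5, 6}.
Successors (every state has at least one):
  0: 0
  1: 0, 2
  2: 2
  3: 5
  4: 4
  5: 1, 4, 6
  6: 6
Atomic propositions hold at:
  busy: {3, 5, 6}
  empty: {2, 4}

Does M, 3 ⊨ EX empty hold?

Sat(EX empty) = {s : some successor in {2, 4}} = {1, 2, 4, 5}
3 ∉ Sat(EX empty) = {1, 2, 4, 5}, so the formula does not hold at 3.

No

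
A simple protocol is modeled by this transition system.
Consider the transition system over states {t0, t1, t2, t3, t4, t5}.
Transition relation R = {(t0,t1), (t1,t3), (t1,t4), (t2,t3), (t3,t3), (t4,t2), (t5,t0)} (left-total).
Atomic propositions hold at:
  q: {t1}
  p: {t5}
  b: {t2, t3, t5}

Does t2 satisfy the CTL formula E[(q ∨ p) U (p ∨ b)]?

Yes

Sat(q ∨ p) = {t1, t5}
Sat(p ∨ b) = {t2, t3, t5}
E[(q ∨ p) U (p ∨ b)]: least fixpoint, start Z0 = Sat((p ∨ b)) = {t2, t3, t5}, add states in Sat(q ∨ p) with some successor in Z. Z1 = {t1, t2, t3, t5}; fixed.
Sat(E[(q ∨ p) U (p ∨ b)]) = {t1, t2, t3, t5}
t2 ∈ Sat(E[(q ∨ p) U (p ∨ b)]) = {t1, t2, t3, t5}, so the formula holds at t2.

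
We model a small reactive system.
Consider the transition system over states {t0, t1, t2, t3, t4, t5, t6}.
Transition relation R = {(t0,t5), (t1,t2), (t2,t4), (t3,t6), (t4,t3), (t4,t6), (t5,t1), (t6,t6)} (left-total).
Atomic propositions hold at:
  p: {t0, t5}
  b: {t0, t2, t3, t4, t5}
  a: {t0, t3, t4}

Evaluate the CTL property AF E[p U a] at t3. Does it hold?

Yes

E[p U a]: least fixpoint, start Z0 = Sat(a) = {t0, t3, t4}, add states in Sat(p) with some successor in Z. Already a fixed point.
Sat(E[p U a]) = {t0, t3, t4}
AF E[p U a]: least fixpoint, start Z0 = {t0, t3, t4}, add states with every successor in Z. Z1 = {t0, t2, t3, t4}; Z2 = {t0, t1, t2, t3, t4}; Z3 = {t0, t1, t2, t3, t4, t5}; fixed.
Sat(AF E[p U a]) = {t0, t1, t2, t3, t4, t5}
t3 ∈ Sat(AF E[p U a]) = {t0, t1, t2, t3, t4, t5}, so the formula holds at t3.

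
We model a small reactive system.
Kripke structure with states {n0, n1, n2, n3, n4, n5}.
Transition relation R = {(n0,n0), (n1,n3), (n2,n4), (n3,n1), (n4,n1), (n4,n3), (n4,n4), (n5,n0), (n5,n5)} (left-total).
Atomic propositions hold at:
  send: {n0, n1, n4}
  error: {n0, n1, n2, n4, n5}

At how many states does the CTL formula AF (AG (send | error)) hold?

2

Sat(send | error) = {n0, n1, n2, n4, n5}
AG (send | error): greatest fixpoint, start Z0 = {n0, n1, n2, n4, n5}, keep only states in Sat with every successor in Z. Z1 = {n0, n2, n5}; Z2 = {n0, n5}; fixed.
Sat(AG (send | error)) = {n0, n5}
AF (AG (send | error)): least fixpoint, start Z0 = {n0, n5}, add states with every successor in Z. Already a fixed point.
Sat(AF (AG (send | error))) = {n0, n5}
|Sat(AF (AG (send | error)))| = |{n0, n5}| = 2.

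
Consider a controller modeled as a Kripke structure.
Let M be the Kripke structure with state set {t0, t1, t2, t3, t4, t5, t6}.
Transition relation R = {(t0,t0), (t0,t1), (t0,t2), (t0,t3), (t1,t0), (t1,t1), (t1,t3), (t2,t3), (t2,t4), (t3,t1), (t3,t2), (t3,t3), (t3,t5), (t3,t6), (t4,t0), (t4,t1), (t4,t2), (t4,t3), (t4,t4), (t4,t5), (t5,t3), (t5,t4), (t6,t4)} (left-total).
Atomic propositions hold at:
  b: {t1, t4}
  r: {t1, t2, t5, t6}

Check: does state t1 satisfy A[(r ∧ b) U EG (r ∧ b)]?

Yes

Sat(r ∧ b) = {t1}
EG (r ∧ b): greatest fixpoint, start Z0 = {t1}, keep only states in Sat with some successor in Z. Already a fixed point.
Sat(EG (r ∧ b)) = {t1}
A[(r ∧ b) U EG (r ∧ b)]: least fixpoint, start Z0 = Sat(EG (r ∧ b)) = {t1}, add states in Sat(r ∧ b) with every successor in Z. Already a fixed point.
Sat(A[(r ∧ b) U EG (r ∧ b)]) = {t1}
t1 ∈ Sat(A[(r ∧ b) U EG (r ∧ b)]) = {t1}, so the formula holds at t1.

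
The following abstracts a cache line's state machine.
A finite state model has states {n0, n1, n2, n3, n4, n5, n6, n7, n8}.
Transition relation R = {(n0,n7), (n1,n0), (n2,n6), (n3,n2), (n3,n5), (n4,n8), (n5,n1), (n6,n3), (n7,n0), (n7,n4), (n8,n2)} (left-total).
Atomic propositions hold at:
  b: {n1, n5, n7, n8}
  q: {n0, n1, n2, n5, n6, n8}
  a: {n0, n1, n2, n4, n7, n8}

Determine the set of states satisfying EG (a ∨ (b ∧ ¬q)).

Sat(¬q) = {n3, n4, n7}
Sat(b ∧ ¬q) = {n7}
Sat(a ∨ (b ∧ ¬q)) = {n0, n1, n2, n4, n7, n8}
EG (a ∨ (b ∧ ¬q)): greatest fixpoint, start Z0 = {n0, n1, n2, n4, n7, n8}, keep only states in Sat with some successor in Z. Z1 = {n0, n1, n4, n7, n8}; Z2 = {n0, n1, n4, n7}; Z3 = {n0, n1, n7}; fixed.
Sat(EG (a ∨ (b ∧ ¬q))) = {n0, n1, n7}

{n0, n1, n7}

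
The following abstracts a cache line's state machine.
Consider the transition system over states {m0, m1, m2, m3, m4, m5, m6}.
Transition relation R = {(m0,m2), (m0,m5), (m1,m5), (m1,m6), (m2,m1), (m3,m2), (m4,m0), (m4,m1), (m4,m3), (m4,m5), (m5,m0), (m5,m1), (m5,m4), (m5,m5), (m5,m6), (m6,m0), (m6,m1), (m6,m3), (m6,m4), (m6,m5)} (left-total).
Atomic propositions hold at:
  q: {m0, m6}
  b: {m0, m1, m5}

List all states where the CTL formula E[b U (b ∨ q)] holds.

{m0, m1, m5, m6}

Sat(b ∨ q) = {m0, m1, m5, m6}
E[b U (b ∨ q)]: least fixpoint, start Z0 = Sat((b ∨ q)) = {m0, m1, m5, m6}, add states in Sat(b) with some successor in Z. Already a fixed point.
Sat(E[b U (b ∨ q)]) = {m0, m1, m5, m6}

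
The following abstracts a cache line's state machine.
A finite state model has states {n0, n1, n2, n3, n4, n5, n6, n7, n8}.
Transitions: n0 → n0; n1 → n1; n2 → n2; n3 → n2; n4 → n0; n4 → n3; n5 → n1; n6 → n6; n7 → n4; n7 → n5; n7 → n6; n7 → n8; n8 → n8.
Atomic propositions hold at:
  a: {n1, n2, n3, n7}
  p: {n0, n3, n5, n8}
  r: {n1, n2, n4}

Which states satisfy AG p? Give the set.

AG p: greatest fixpoint, start Z0 = {n0, n3, n5, n8}, keep only states in Sat with every successor in Z. Z1 = {n0, n8}; fixed.
Sat(AG p) = {n0, n8}

{n0, n8}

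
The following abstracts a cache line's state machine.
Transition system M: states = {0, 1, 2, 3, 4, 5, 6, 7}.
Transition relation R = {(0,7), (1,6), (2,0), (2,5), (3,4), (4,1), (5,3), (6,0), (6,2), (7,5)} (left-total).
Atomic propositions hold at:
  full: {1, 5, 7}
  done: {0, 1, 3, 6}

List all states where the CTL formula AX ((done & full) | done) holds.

{1, 4, 5}

Sat(done & full) = {1}
Sat((done & full) | done) = {0, 1, 3, 6}
Sat(AX ((done & full) | done)) = {s : every successor in {0, 1, 3, 6}} = {1, 4, 5}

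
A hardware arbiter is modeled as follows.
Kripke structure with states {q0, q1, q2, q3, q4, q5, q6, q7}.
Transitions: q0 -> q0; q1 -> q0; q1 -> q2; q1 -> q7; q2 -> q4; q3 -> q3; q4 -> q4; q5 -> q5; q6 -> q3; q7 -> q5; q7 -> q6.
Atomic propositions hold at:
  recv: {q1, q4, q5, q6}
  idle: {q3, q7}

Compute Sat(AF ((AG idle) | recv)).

AG idle: greatest fixpoint, start Z0 = {q3, q7}, keep only states in Sat with every successor in Z. Z1 = {q3}; fixed.
Sat(AG idle) = {q3}
Sat((AG idle) | recv) = {q1, q3, q4, q5, q6}
AF ((AG idle) | recv): least fixpoint, start Z0 = {q1, q3, q4, q5, q6}, add states with every successor in Z. Z1 = {q1, q2, q3, q4, q5, q6, q7}; fixed.
Sat(AF ((AG idle) | recv)) = {q1, q2, q3, q4, q5, q6, q7}

{q1, q2, q3, q4, q5, q6, q7}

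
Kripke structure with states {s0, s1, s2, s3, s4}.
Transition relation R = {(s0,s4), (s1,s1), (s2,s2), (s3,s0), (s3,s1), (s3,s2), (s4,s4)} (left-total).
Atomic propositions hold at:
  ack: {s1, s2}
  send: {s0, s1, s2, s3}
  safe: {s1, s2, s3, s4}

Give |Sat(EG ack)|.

2

EG ack: greatest fixpoint, start Z0 = {s1, s2}, keep only states in Sat with some successor in Z. Already a fixed point.
Sat(EG ack) = {s1, s2}
|Sat(EG ack)| = |{s1, s2}| = 2.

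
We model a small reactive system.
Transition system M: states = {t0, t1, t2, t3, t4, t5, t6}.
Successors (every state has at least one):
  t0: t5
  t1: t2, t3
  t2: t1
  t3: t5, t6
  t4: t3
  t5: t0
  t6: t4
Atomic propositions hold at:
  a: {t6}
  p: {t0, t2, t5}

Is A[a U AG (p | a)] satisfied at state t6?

No

Sat(p | a) = {t0, t2, t5, t6}
AG (p | a): greatest fixpoint, start Z0 = {t0, t2, t5, t6}, keep only states in Sat with every successor in Z. Z1 = {t0, t5}; fixed.
Sat(AG (p | a)) = {t0, t5}
A[a U AG (p | a)]: least fixpoint, start Z0 = Sat(AG (p | a)) = {t0, t5}, add states in Sat(a) with every successor in Z. Already a fixed point.
Sat(A[a U AG (p | a)]) = {t0, t5}
t6 ∉ Sat(A[a U AG (p | a)]) = {t0, t5}, so the formula does not hold at t6.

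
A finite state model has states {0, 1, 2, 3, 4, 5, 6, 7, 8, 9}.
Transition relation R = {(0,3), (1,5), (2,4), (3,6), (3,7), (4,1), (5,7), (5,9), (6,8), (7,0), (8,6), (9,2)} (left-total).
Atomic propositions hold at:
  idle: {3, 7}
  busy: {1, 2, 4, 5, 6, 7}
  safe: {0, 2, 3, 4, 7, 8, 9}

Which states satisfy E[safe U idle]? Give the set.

E[safe U idle]: least fixpoint, start Z0 = Sat(idle) = {3, 7}, add states in Sat(safe) with some successor in Z. Z1 = {0, 3, 7}; fixed.
Sat(E[safe U idle]) = {0, 3, 7}

{0, 3, 7}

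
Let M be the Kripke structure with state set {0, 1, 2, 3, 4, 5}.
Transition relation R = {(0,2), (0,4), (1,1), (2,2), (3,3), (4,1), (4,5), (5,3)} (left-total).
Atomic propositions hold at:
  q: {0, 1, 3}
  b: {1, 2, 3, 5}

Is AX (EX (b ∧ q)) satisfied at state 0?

Sat(b ∧ q) = {1, 3}
Sat(EX (b ∧ q)) = {s : some successor in {1, 3}} = {1, 3, 4, 5}
Sat(AX (EX (b ∧ q))) = {s : every successor in {1, 3, 4, 5}} = {1, 3, 4, 5}
0 ∉ Sat(AX (EX (b ∧ q))) = {1, 3, 4, 5}, so the formula does not hold at 0.

No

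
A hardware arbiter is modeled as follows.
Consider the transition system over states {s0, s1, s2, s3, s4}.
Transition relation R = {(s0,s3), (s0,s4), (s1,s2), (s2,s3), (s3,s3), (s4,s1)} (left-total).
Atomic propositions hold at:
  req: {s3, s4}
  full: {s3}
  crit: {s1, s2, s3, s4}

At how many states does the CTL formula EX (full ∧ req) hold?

Sat(full ∧ req) = {s3}
Sat(EX (full ∧ req)) = {s : some successor in {s3}} = {s0, s2, s3}
|Sat(EX (full ∧ req))| = |{s0, s2, s3}| = 3.

3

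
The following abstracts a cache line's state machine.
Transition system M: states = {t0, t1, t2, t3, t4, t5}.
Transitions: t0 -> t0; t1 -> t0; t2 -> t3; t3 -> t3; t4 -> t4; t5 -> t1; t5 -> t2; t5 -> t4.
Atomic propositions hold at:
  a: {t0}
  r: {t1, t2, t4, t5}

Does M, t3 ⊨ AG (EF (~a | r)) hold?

Sat(~a) = {t1, t2, t3, t4, t5}
Sat(~a | r) = {t1, t2, t3, t4, t5}
EF (~a | r): least fixpoint, start Z0 = {t1, t2, t3, t4, t5}, add states with some successor in Z. Already a fixed point.
Sat(EF (~a | r)) = {t1, t2, t3, t4, t5}
AG (EF (~a | r)): greatest fixpoint, start Z0 = {t1, t2, t3, t4, t5}, keep only states in Sat with every successor in Z. Z1 = {t2, t3, t4, t5}; Z2 = {t2, t3, t4}; fixed.
Sat(AG (EF (~a | r))) = {t2, t3, t4}
t3 ∈ Sat(AG (EF (~a | r))) = {t2, t3, t4}, so the formula holds at t3.

Yes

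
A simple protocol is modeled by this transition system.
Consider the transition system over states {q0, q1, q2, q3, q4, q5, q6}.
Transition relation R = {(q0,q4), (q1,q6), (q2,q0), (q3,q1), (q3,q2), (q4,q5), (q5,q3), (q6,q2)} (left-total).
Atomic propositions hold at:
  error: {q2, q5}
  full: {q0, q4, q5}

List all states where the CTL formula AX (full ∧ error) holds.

{q4}

Sat(full ∧ error) = {q5}
Sat(AX (full ∧ error)) = {s : every successor in {q5}} = {q4}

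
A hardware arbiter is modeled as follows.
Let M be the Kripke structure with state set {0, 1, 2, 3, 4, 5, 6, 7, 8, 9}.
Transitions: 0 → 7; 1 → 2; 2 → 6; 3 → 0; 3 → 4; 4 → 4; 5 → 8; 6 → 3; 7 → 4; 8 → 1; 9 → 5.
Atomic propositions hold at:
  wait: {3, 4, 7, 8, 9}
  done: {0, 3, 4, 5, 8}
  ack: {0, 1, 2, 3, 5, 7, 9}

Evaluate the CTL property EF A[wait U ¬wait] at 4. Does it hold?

No

Sat(¬wait) = {0, 1, 2, 5, 6}
A[wait U ¬wait]: least fixpoint, start Z0 = Sat(¬wait) = {0, 1, 2, 5, 6}, add states in Sat(wait) with every successor in Z. Z1 = {0, 1, 2, 5, 6, 8, 9}; fixed.
Sat(A[wait U ¬wait]) = {0, 1, 2, 5, 6, 8, 9}
EF A[wait U ¬wait]: least fixpoint, start Z0 = {0, 1, 2, 5, 6, 8, 9}, add states with some successor in Z. Z1 = {0, 1, 2, 3, 5, 6, 8, 9}; fixed.
Sat(EF A[wait U ¬wait]) = {0, 1, 2, 3, 5, 6, 8, 9}
4 ∉ Sat(EF A[wait U ¬wait]) = {0, 1, 2, 3, 5, 6, 8, 9}, so the formula does not hold at 4.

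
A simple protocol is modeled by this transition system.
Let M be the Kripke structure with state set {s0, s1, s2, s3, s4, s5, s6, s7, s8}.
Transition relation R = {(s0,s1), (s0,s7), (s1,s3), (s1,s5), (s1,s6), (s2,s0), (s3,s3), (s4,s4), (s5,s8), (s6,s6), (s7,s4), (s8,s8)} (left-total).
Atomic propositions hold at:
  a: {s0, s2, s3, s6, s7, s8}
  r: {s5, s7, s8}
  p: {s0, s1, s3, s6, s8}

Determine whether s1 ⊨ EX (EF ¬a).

Sat(¬a) = {s1, s4, s5}
EF ¬a: least fixpoint, start Z0 = {s1, s4, s5}, add states with some successor in Z. Z1 = {s0, s1, s4, s5, s7}; Z2 = {s0, s1, s2, s4, s5, s7}; fixed.
Sat(EF ¬a) = {s0, s1, s2, s4, s5, s7}
Sat(EX (EF ¬a)) = {s : some successor in {s0, s1, s2, s4, s5, s7}} = {s0, s1, s2, s4, s7}
s1 ∈ Sat(EX (EF ¬a)) = {s0, s1, s2, s4, s7}, so the formula holds at s1.

Yes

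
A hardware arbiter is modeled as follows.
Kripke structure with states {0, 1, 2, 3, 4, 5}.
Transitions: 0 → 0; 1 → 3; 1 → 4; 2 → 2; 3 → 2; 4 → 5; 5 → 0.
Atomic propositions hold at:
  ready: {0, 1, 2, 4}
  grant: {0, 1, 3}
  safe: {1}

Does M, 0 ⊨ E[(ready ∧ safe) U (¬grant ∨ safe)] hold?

No

Sat(ready ∧ safe) = {1}
Sat(¬grant) = {2, 4, 5}
Sat(¬grant ∨ safe) = {1, 2, 4, 5}
E[(ready ∧ safe) U (¬grant ∨ safe)]: least fixpoint, start Z0 = Sat((¬grant ∨ safe)) = {1, 2, 4, 5}, add states in Sat(ready ∧ safe) with some successor in Z. Already a fixed point.
Sat(E[(ready ∧ safe) U (¬grant ∨ safe)]) = {1, 2, 4, 5}
0 ∉ Sat(E[(ready ∧ safe) U (¬grant ∨ safe)]) = {1, 2, 4, 5}, so the formula does not hold at 0.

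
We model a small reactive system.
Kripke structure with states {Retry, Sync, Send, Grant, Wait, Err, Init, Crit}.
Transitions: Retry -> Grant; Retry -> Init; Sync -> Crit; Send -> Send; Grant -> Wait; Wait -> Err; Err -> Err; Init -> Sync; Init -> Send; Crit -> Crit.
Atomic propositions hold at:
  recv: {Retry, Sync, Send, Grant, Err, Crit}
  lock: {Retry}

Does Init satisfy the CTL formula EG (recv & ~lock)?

No

Sat(~lock) = {Sync, Send, Grant, Wait, Err, Init, Crit}
Sat(recv & ~lock) = {Sync, Send, Grant, Err, Crit}
EG (recv & ~lock): greatest fixpoint, start Z0 = {Sync, Send, Grant, Err, Crit}, keep only states in Sat with some successor in Z. Z1 = {Sync, Send, Err, Crit}; fixed.
Sat(EG (recv & ~lock)) = {Sync, Send, Err, Crit}
Init ∉ Sat(EG (recv & ~lock)) = {Sync, Send, Err, Crit}, so the formula does not hold at Init.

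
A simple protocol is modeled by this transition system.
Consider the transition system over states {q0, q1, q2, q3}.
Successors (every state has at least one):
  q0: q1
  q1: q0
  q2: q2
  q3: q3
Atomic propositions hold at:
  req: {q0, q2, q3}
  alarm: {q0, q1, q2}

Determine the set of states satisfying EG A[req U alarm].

{q0, q1, q2}

A[req U alarm]: least fixpoint, start Z0 = Sat(alarm) = {q0, q1, q2}, add states in Sat(req) with every successor in Z. Already a fixed point.
Sat(A[req U alarm]) = {q0, q1, q2}
EG A[req U alarm]: greatest fixpoint, start Z0 = {q0, q1, q2}, keep only states in Sat with some successor in Z. Already a fixed point.
Sat(EG A[req U alarm]) = {q0, q1, q2}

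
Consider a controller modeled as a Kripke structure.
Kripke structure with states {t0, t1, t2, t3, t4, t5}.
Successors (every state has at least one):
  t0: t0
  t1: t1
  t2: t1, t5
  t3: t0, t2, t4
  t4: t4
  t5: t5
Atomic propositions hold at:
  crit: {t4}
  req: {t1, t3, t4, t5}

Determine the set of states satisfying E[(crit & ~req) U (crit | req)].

{t1, t3, t4, t5}

Sat(~req) = {t0, t2}
Sat(crit & ~req) = ∅
Sat(crit | req) = {t1, t3, t4, t5}
E[(crit & ~req) U (crit | req)]: least fixpoint, start Z0 = Sat((crit | req)) = {t1, t3, t4, t5}, add states in Sat(crit & ~req) with some successor in Z. Already a fixed point.
Sat(E[(crit & ~req) U (crit | req)]) = {t1, t3, t4, t5}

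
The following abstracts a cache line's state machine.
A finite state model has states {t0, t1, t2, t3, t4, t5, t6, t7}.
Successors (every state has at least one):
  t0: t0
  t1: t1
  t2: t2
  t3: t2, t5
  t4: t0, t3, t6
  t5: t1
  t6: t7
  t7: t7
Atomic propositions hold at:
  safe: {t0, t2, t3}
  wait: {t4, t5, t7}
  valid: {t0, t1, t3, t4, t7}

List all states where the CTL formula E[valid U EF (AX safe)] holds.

Sat(AX safe) = {s : every successor in {t0, t2, t3}} = {t0, t2}
EF (AX safe): least fixpoint, start Z0 = {t0, t2}, add states with some successor in Z. Z1 = {t0, t2, t3, t4}; fixed.
Sat(EF (AX safe)) = {t0, t2, t3, t4}
E[valid U EF (AX safe)]: least fixpoint, start Z0 = Sat(EF (AX safe)) = {t0, t2, t3, t4}, add states in Sat(valid) with some successor in Z. Already a fixed point.
Sat(E[valid U EF (AX safe)]) = {t0, t2, t3, t4}

{t0, t2, t3, t4}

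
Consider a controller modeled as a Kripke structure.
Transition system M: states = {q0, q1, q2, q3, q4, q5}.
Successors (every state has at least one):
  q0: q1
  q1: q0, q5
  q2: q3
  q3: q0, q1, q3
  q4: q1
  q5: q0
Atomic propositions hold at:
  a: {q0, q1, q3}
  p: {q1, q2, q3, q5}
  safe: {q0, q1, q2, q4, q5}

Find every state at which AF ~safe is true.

{q2, q3}

Sat(~safe) = {q3}
AF ~safe: least fixpoint, start Z0 = {q3}, add states with every successor in Z. Z1 = {q2, q3}; fixed.
Sat(AF ~safe) = {q2, q3}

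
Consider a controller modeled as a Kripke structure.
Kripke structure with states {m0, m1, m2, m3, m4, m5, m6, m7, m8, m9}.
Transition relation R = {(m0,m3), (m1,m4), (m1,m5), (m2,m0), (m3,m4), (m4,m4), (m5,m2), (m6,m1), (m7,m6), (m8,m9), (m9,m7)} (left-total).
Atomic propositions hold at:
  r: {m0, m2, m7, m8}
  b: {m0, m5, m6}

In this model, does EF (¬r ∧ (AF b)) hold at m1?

Sat(¬r) = {m1, m3, m4, m5, m6, m9}
AF b: least fixpoint, start Z0 = {m0, m5, m6}, add states with every successor in Z. Z1 = {m0, m2, m5, m6, m7}; Z2 = {m0, m2, m5, m6, m7, m9}; Z3 = {m0, m2, m5, m6, m7, m8, m9}; fixed.
Sat(AF b) = {m0, m2, m5, m6, m7, m8, m9}
Sat(¬r ∧ (AF b)) = {m5, m6, m9}
EF (¬r ∧ (AF b)): least fixpoint, start Z0 = {m5, m6, m9}, add states with some successor in Z. Z1 = {m1, m5, m6, m7, m8, m9}; fixed.
Sat(EF (¬r ∧ (AF b))) = {m1, m5, m6, m7, m8, m9}
m1 ∈ Sat(EF (¬r ∧ (AF b))) = {m1, m5, m6, m7, m8, m9}, so the formula holds at m1.

Yes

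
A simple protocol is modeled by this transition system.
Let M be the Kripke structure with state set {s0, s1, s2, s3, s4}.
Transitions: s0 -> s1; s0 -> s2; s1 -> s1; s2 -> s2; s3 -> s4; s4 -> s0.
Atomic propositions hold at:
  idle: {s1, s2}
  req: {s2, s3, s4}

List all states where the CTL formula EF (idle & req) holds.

{s0, s2, s3, s4}

Sat(idle & req) = {s2}
EF (idle & req): least fixpoint, start Z0 = {s2}, add states with some successor in Z. Z1 = {s0, s2}; Z2 = {s0, s2, s4}; Z3 = {s0, s2, s3, s4}; fixed.
Sat(EF (idle & req)) = {s0, s2, s3, s4}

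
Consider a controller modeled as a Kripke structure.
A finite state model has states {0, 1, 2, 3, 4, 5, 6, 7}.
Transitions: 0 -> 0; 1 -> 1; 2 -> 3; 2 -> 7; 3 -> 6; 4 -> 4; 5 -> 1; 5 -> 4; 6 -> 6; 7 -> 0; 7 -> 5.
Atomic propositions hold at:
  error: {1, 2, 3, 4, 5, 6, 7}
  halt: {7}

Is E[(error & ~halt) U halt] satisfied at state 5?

No

Sat(~halt) = {0, 1, 2, 3, 4, 5, 6}
Sat(error & ~halt) = {1, 2, 3, 4, 5, 6}
E[(error & ~halt) U halt]: least fixpoint, start Z0 = Sat(halt) = {7}, add states in Sat(error & ~halt) with some successor in Z. Z1 = {2, 7}; fixed.
Sat(E[(error & ~halt) U halt]) = {2, 7}
5 ∉ Sat(E[(error & ~halt) U halt]) = {2, 7}, so the formula does not hold at 5.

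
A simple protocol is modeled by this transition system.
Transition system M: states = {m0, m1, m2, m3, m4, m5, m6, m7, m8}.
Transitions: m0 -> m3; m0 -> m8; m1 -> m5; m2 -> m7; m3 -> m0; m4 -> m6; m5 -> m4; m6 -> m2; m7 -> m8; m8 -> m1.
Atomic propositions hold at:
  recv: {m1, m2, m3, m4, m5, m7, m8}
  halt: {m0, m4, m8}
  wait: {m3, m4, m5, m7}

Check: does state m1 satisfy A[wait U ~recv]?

No

Sat(~recv) = {m0, m6}
A[wait U ~recv]: least fixpoint, start Z0 = Sat(~recv) = {m0, m6}, add states in Sat(wait) with every successor in Z. Z1 = {m0, m3, m4, m6}; Z2 = {m0, m3, m4, m5, m6}; fixed.
Sat(A[wait U ~recv]) = {m0, m3, m4, m5, m6}
m1 ∉ Sat(A[wait U ~recv]) = {m0, m3, m4, m5, m6}, so the formula does not hold at m1.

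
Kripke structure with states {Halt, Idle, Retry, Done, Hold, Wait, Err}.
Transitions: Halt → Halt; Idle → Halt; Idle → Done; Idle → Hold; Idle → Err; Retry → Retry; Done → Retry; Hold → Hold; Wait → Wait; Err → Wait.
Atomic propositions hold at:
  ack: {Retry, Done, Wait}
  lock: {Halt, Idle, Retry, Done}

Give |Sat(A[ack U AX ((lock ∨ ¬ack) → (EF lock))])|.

5

Sat(¬ack) = {Halt, Idle, Hold, Err}
Sat(lock ∨ ¬ack) = {Halt, Idle, Retry, Done, Hold, Err}
EF lock: least fixpoint, start Z0 = {Halt, Idle, Retry, Done}, add states with some successor in Z. Already a fixed point.
Sat(EF lock) = {Halt, Idle, Retry, Done}
Sat((lock ∨ ¬ack) → (EF lock)) = {Halt, Idle, Retry, Done, Wait}
Sat(AX ((lock ∨ ¬ack) → (EF lock))) = {s : every successor in {Halt, Idle, Retry, Done, Wait}} = {Halt, Retry, Done, Wait, Err}
A[ack U AX ((lock ∨ ¬ack) → (EF lock))]: least fixpoint, start Z0 = Sat(AX ((lock ∨ ¬ack) → (EF lock))) = {Halt, Retry, Done, Wait, Err}, add states in Sat(ack) with every successor in Z. Already a fixed point.
Sat(A[ack U AX ((lock ∨ ¬ack) → (EF lock))]) = {Halt, Retry, Done, Wait, Err}
|Sat(A[ack U AX ((lock ∨ ¬ack) → (EF lock))])| = |{Halt, Retry, Done, Wait, Err}| = 5.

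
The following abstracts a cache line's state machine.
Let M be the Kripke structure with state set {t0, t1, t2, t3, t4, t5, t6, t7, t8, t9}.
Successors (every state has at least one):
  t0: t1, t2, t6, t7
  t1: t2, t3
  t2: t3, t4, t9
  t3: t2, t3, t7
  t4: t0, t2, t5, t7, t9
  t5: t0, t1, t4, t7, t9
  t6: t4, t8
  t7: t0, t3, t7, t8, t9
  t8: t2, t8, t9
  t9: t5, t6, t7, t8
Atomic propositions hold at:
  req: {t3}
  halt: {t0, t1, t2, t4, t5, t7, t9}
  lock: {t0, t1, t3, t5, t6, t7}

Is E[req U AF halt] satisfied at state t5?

AF halt: least fixpoint, start Z0 = {t0, t1, t2, t4, t5, t7, t9}, add states with every successor in Z. Already a fixed point.
Sat(AF halt) = {t0, t1, t2, t4, t5, t7, t9}
E[req U AF halt]: least fixpoint, start Z0 = Sat(AF halt) = {t0, t1, t2, t4, t5, t7, t9}, add states in Sat(req) with some successor in Z. Z1 = {t0, t1, t2, t3, t4, t5, t7, t9}; fixed.
Sat(E[req U AF halt]) = {t0, t1, t2, t3, t4, t5, t7, t9}
t5 ∈ Sat(E[req U AF halt]) = {t0, t1, t2, t3, t4, t5, t7, t9}, so the formula holds at t5.

Yes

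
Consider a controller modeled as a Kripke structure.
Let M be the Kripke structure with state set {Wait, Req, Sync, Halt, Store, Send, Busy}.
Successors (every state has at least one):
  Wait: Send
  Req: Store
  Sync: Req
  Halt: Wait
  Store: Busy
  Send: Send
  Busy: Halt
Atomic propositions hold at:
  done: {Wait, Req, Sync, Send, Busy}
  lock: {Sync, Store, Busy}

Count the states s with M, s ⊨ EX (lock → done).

Sat(lock → done) = {Wait, Req, Sync, Halt, Send, Busy}
Sat(EX (lock → done)) = {s : some successor in {Wait, Req, Sync, Halt, Send, Busy}} = {Wait, Sync, Halt, Store, Send, Busy}
|Sat(EX (lock → done))| = |{Wait, Sync, Halt, Store, Send, Busy}| = 6.

6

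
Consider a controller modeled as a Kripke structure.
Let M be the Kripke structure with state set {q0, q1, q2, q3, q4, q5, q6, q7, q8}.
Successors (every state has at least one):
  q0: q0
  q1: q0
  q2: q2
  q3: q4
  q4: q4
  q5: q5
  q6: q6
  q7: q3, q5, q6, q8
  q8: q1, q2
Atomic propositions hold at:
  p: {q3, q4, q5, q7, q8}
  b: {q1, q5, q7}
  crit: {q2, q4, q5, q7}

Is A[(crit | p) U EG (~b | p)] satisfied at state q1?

Sat(crit | p) = {q2, q3, q4, q5, q7, q8}
Sat(~b) = {q0, q2, q3, q4, q6, q8}
Sat(~b | p) = {q0, q2, q3, q4, q5, q6, q7, q8}
EG (~b | p): greatest fixpoint, start Z0 = {q0, q2, q3, q4, q5, q6, q7, q8}, keep only states in Sat with some successor in Z. Already a fixed point.
Sat(EG (~b | p)) = {q0, q2, q3, q4, q5, q6, q7, q8}
A[(crit | p) U EG (~b | p)]: least fixpoint, start Z0 = Sat(EG (~b | p)) = {q0, q2, q3, q4, q5, q6, q7, q8}, add states in Sat(crit | p) with every successor in Z. Already a fixed point.
Sat(A[(crit | p) U EG (~b | p)]) = {q0, q2, q3, q4, q5, q6, q7, q8}
q1 ∉ Sat(A[(crit | p) U EG (~b | p)]) = {q0, q2, q3, q4, q5, q6, q7, q8}, so the formula does not hold at q1.

No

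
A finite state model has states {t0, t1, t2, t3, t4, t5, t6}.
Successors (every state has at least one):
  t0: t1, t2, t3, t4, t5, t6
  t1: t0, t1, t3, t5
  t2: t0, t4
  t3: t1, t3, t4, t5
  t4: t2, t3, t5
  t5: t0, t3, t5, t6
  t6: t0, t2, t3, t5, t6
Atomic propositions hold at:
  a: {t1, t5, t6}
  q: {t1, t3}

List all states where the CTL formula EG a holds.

EG a: greatest fixpoint, start Z0 = {t1, t5, t6}, keep only states in Sat with some successor in Z. Already a fixed point.
Sat(EG a) = {t1, t5, t6}

{t1, t5, t6}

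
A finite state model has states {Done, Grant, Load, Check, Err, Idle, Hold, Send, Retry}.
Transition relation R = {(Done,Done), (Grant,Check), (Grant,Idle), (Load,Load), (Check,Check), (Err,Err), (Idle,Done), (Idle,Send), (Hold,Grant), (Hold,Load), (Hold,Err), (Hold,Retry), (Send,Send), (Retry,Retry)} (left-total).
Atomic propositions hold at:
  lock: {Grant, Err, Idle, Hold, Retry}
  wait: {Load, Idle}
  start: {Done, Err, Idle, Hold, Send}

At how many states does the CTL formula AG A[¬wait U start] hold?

Sat(¬wait) = {Done, Grant, Check, Err, Hold, Send, Retry}
A[¬wait U start]: least fixpoint, start Z0 = Sat(start) = {Done, Err, Idle, Hold, Send}, add states in Sat(¬wait) with every successor in Z. Already a fixed point.
Sat(A[¬wait U start]) = {Done, Err, Idle, Hold, Send}
AG A[¬wait U start]: greatest fixpoint, start Z0 = {Done, Err, Idle, Hold, Send}, keep only states in Sat with every successor in Z. Z1 = {Done, Err, Idle, Send}; fixed.
Sat(AG A[¬wait U start]) = {Done, Err, Idle, Send}
|Sat(AG A[¬wait U start])| = |{Done, Err, Idle, Send}| = 4.

4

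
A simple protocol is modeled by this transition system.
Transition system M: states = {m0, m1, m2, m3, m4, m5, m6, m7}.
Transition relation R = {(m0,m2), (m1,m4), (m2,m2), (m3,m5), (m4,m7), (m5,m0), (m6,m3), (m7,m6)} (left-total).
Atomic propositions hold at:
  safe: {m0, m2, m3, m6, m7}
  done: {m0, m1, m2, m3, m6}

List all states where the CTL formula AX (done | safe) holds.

Sat(done | safe) = {m0, m1, m2, m3, m6, m7}
Sat(AX (done | safe)) = {s : every successor in {m0, m1, m2, m3, m6, m7}} = {m0, m2, m4, m5, m6, m7}

{m0, m2, m4, m5, m6, m7}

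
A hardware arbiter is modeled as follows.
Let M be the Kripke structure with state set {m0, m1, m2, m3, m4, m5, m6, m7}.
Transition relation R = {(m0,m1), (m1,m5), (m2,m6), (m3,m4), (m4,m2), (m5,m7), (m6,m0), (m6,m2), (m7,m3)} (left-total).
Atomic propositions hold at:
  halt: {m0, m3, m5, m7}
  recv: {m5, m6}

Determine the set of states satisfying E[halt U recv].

{m5, m6}

E[halt U recv]: least fixpoint, start Z0 = Sat(recv) = {m5, m6}, add states in Sat(halt) with some successor in Z. Already a fixed point.
Sat(E[halt U recv]) = {m5, m6}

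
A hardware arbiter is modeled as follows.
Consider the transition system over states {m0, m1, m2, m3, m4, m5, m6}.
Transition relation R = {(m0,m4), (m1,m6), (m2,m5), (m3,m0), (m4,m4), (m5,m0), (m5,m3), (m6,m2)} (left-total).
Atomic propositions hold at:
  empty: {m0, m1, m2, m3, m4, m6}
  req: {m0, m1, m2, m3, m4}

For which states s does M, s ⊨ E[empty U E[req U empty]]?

E[req U empty]: least fixpoint, start Z0 = Sat(empty) = {m0, m1, m2, m3, m4, m6}, add states in Sat(req) with some successor in Z. Already a fixed point.
Sat(E[req U empty]) = {m0, m1, m2, m3, m4, m6}
E[empty U E[req U empty]]: least fixpoint, start Z0 = Sat(E[req U empty]) = {m0, m1, m2, m3, m4, m6}, add states in Sat(empty) with some successor in Z. Already a fixed point.
Sat(E[empty U E[req U empty]]) = {m0, m1, m2, m3, m4, m6}

{m0, m1, m2, m3, m4, m6}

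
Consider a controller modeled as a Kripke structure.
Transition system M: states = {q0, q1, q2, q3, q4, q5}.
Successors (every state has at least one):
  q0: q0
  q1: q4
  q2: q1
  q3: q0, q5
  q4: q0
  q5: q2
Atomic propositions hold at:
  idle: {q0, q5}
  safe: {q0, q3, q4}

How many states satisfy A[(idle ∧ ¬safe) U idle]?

2

Sat(¬safe) = {q1, q2, q5}
Sat(idle ∧ ¬safe) = {q5}
A[(idle ∧ ¬safe) U idle]: least fixpoint, start Z0 = Sat(idle) = {q0, q5}, add states in Sat(idle ∧ ¬safe) with every successor in Z. Already a fixed point.
Sat(A[(idle ∧ ¬safe) U idle]) = {q0, q5}
|Sat(A[(idle ∧ ¬safe) U idle])| = |{q0, q5}| = 2.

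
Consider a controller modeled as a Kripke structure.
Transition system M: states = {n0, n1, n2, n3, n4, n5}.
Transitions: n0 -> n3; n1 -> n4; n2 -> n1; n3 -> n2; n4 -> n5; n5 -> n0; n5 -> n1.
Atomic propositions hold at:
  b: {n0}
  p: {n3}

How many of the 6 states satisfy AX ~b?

5

Sat(~b) = {n1, n2, n3, n4, n5}
Sat(AX ~b) = {s : every successor in {n1, n2, n3, n4, n5}} = {n0, n1, n2, n3, n4}
|Sat(AX ~b)| = |{n0, n1, n2, n3, n4}| = 5.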